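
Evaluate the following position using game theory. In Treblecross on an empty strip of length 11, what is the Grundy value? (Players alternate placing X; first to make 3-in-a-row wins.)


Treblecross: place X on empty cells; 3-in-a-row wins.
Playing within two cells of an existing X lets the opponent win at once, so sensible play treats the cells i-2..i+2 around each X as dead. The player left with no safe cell loses, so this is a normal-play take-away game on strips of safe cells.
Placing X at cell i (0-indexed) of a strip of k safe cells leaves independent strips of sizes max(0, i-2) and max(0, k-i-3). Hence G(k) = mex{ G(max(0,i-2)) XOR G(max(0,k-i-3)) : 0 <= i < k }, with G(0) = 0.
G(1): splits (0,0):0^0=0 -> mex({0}) = 1
G(2): splits (0,0):0^0=0 -> mex({0}) = 1
G(3): splits (0,0):0^0=0 -> mex({0}) = 1
G(4): splits (0,1):0^1=1 (0,0):0^0=0 -> mex({0, 1}) = 2
G(5): splits (0,2):0^1=1 (0,1):0^1=1 (0,0):0^0=0 -> mex({0, 1}) = 2
G(6) = mex({1}) = 0
G(7) = mex({0, 1, 2}) = 3
G(8) = mex({0, 1, 2}) = 3
G(9) = mex({0, 2}) = 1
G(10) = mex({0, 2, 3}) = 1
G(11) = mex({0, 3}) = 1
Therefore G(11) = 1.

1


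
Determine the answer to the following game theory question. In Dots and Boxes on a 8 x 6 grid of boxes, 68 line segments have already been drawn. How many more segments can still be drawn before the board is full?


Grid: 8 x 6 boxes, i.e. 9 rows and 7 columns of dots.
Horizontal edges: (rows + 1) * cols = 9 * 6 = 54
Vertical edges: rows * (cols + 1) = 8 * 7 = 56
Total edges: 54 + 56 = 110
Edges drawn: 68
Remaining: 110 - 68 = 42

42


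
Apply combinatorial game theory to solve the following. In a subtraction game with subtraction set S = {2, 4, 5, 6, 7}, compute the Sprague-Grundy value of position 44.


The subtraction set is S = {2, 4, 5, 6, 7}.
G(k) = mex{ G(k - s) : s in S, s <= k }. We compute iteratively: G(0) = 0.
G(1) = mex({}) = 0
G(2) = mex({0}) = 1
G(3) = mex({0}) = 1
G(4) = mex({0, 1}) = 2
G(5) = mex({0, 1}) = 2
G(6) = mex({0, 1, 2}) = 3
G(7) = mex({0, 1, 2}) = 3
G(8) = mex({0, 1, 2, 3}) = 4
G(9) = mex({1, 2, 3}) = 0
G(10) = mex({1, 2, 3, 4}) = 0
G(11) = mex({0, 2, 3}) = 1
G(12) = mex({0, 2, 3, 4}) = 1
G(13) = mex({0, 1, 3, 4}) = 2
G(14) = mex({0, 1, 3, 4}) = 2
G(15) = mex({0, 1, 2, 4}) = 3
Observe that G(9)..G(15) = 0, 0, 1, 1, 2, 2, 3 repeats G(0)..G(6) = 0, 0, 1, 1, 2, 2, 3.
For k >= max(S) = 7, G(k) is determined by the previous 7 values G(k-7)..G(k-1); a window of 7 consecutive values has recurred shifted by 9, so by induction G(k + 9) = G(k) for all k >= 0: the sequence is periodic from the start with period 9.
One period: G(0..8) = 0, 0, 1, 1, 2, 2, 3, 3, 4.
44 mod 9 = 8, so G(44) = G(8) = 4.

4


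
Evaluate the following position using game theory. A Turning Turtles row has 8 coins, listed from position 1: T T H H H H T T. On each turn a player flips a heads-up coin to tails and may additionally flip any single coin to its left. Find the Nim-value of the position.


Coins: T T H H H H T T
Key fact: a single head at position k behaves exactly like a Nim heap of size k (turning it to T and optionally flipping a coin at j < k corresponds to moving the heap from k to j, or to 0), and heads combine as a disjunctive sum (two heads at the same place would cancel, matching j XOR j = 0). So the Nim-value is the XOR of the 1-indexed positions of the heads.
Face-up positions (1-indexed): [3, 4, 5, 6]
XOR 0 with 3: 0 XOR 3 = 3
XOR 3 with 4: 3 XOR 4 = 7
XOR 7 with 5: 7 XOR 5 = 2
XOR 2 with 6: 2 XOR 6 = 4
Nim-value = 4

4


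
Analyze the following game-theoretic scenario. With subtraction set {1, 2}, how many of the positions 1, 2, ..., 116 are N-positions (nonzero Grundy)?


Subtraction set S = {1, 2}, so G(n) = n mod 3.
G(n) = 0 when n is a multiple of 3.
Multiples of 3 in [1, 116]: 38
N-positions (nonzero Grundy) = 116 - 38 = 78

78


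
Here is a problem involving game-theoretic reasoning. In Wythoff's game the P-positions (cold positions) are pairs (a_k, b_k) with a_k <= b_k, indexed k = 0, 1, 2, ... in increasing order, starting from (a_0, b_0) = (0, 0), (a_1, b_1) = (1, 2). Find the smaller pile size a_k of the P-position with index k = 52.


By Wythoff's theorem, a_k = floor(k * phi) and b_k = floor(k * phi^2) = a_k + k, where phi = (1 + sqrt(5))/2 is the golden ratio.
phi = (1 + sqrt(5))/2 = 1.618034
k = 52
k * phi = 52 * 1.618034 = 84.137767
a_52 = floor(k * phi) = 84

84


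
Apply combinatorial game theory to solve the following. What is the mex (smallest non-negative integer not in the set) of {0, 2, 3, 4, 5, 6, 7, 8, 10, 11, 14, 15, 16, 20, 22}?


Set = {0, 2, 3, 4, 5, 6, 7, 8, 10, 11, 14, 15, 16, 20, 22}
0 is in the set.
1 is NOT in the set. This is the mex.
mex = 1

1


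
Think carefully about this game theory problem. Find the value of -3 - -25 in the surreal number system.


x = -3, y = -25
x - y = -3 - -25 = 22

22


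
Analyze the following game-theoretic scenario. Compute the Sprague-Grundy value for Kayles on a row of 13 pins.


Kayles: a move removes 1 or 2 adjacent pins from a contiguous row.
Removing pins from a row of k leaves two independent rows (a, b) with a + b = k - 1 (one pin) or a + b = k - 2 (two pins); an end removal gives a = 0.
By Sprague-Grundy, G(k) = mex{ G(a) XOR G(b) } over all these splits. G(0) = 0.
G(1): splits (0,0):0^0=0 -> mex({0}) = 1
G(2): splits (0,1):0^1=1 (0,0):0^0=0 -> mex({0, 1}) = 2
G(3): splits (0,2):0^2=2 (1,1):1^1=0 (0,1):0^1=1 -> mex({0, 1, 2}) = 3
G(4): splits (0,3):0^3=3 (1,2):1^2=3 (0,2):0^2=2 (1,1):1^1=0 -> mex({0, 2, 3}) = 1
G(5): splits (0,4):0^1=1 (1,3):1^3=2 (2,2):2^2=0 (0,3):0^3=3 (1,2):1^2=3 -> mex({0, 1, 2, 3}) = 4
G(6) = mex({0, 1, 2, 4}) = 3
G(7) = mex({0, 1, 3, 4, 5}) = 2
G(8) = mex({0, 2, 3, 5, 6}) = 1
G(9) = mex({0, 1, 2, 3, 6, 7}) = 4
G(10) = mex({0, 1, 3, 4, 5, 7}) = 2
G(11) = mex({0, 1, 2, 3, 4, 5}) = 6
G(12) = mex({0, 1, 2, 3, 5, 6, 7}) = 4
G(13) = mex({0, 2, 3, 4, 6, 7}) = 1
Therefore G(13) = 1.

1


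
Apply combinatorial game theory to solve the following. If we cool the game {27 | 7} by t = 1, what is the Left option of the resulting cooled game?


Original game: {27 | 7} (a switch {a | b} with a > b).
Cooling by t (for t below the temperature (a - b)/2 = 10) taxes each move by t: {a | b} cooled by t is {a - t | b + t}.
Cooling amount: t = 1
Cooled Left option: 27 - 1 = 26
Cooled Right option: 7 + 1 = 8
Cooled game: {26 | 8}
Left option = 26

26


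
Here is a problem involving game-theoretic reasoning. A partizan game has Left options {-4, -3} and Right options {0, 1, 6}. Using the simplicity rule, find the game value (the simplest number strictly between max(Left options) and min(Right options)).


Left options: {-4, -3}, max = -3
Right options: {0, 1, 6}, min = 0
All options are numbers and max(Left) < min(Right), so by the simplicity theorem the value is the simplest (earliest-born) number strictly between -3 and 0.
Integers -2 through -1 all lie strictly between -3 and 0.
Among integers, the simplest (lowest birthday = smallest |n|; 0 is born on day 0, +-n on day n) is -1.
No non-integer in the interval can be simpler: if x is a non-integer in the interval, then floor(x) or ceil(x) also lies in the interval (the interval contains an integer), and both are proper prefixes of x's sign expansion, i.e. born earlier. So the game value is -1.
Game value = -1

-1


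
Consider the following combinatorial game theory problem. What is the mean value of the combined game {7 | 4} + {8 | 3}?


G1 = {7 | 4}, G2 = {8 | 3}
Each is a switch {a | b} with numbers a > b; its mean value is (a + b)/2, and mean value is additive over game sums: m(G1 + G2) = m(G1) + m(G2).
Mean of G1 = (7 + (4))/2 = 11/2 = 11/2
Mean of G2 = (8 + (3))/2 = 11/2 = 11/2
Mean of G1 + G2 = 11/2 + 11/2 = 11

11


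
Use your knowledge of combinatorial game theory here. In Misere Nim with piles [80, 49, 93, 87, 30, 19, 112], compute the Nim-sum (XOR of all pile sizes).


We need the XOR (exclusive or) of all pile sizes.
After XOR-ing pile 1 (size 80): 0 XOR 80 = 80
After XOR-ing pile 2 (size 49): 80 XOR 49 = 97
After XOR-ing pile 3 (size 93): 97 XOR 93 = 60
After XOR-ing pile 4 (size 87): 60 XOR 87 = 107
After XOR-ing pile 5 (size 30): 107 XOR 30 = 117
After XOR-ing pile 6 (size 19): 117 XOR 19 = 102
After XOR-ing pile 7 (size 112): 102 XOR 112 = 22
The Nim-value of this position is 22.

22


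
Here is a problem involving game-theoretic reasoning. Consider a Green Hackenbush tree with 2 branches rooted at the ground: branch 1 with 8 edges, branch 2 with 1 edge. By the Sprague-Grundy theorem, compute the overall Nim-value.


The tree has 2 branches from the ground vertex.
In Green Hackenbush, the Nim-value of a simple path of length k is k.
Branch 1: length 8, Nim-value = 8
Branch 2: length 1, Nim-value = 1
Total Nim-value = XOR of all branch values:
0 XOR 8 = 8
8 XOR 1 = 9
Nim-value of the tree = 9

9


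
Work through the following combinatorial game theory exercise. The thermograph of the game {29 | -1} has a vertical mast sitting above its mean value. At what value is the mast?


Game = {29 | -1}, a switch {a | b} with numbers a > b.
Its thermograph has left wall a - t and right wall b + t, which meet at t = (a - b)/2, where both equal (a + b)/2. So the mast (mean value) is at (a + b)/2.
Mean = (29 + (-1))/2 = 28/2 = 14

14


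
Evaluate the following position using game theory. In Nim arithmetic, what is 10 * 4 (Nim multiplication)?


Nim multiplication is bilinear over XOR: (u XOR v) * w = (u*w) XOR (v*w).
So we split each operand into its bit components and XOR the pairwise Nim products.
10 = 2 + 8 (as XOR of powers of 2).
4 = 4 (as XOR of powers of 2).
Using the standard Nim-product table on single bits:
  2*2 = 3,   2*4 = 8,   2*8 = 12,
  4*4 = 6,   4*8 = 11,  8*8 = 13,
and  1*x = x (identity), k*l = l*k (commutative).
Pairwise Nim products:
  2 * 4 = 8
  8 * 4 = 11
XOR them: 8 XOR 11 = 3.
Result: 10 * 4 = 3 (in Nim).

3


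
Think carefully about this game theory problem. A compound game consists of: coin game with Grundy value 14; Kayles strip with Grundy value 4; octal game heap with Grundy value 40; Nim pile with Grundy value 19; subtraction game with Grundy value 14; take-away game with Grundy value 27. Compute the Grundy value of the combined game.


By the Sprague-Grundy theorem, the Grundy value of a sum of games is the XOR of individual Grundy values.
coin game: Grundy value = 14. Running XOR: 0 XOR 14 = 14
Kayles strip: Grundy value = 4. Running XOR: 14 XOR 4 = 10
octal game heap: Grundy value = 40. Running XOR: 10 XOR 40 = 34
Nim pile: Grundy value = 19. Running XOR: 34 XOR 19 = 49
subtraction game: Grundy value = 14. Running XOR: 49 XOR 14 = 63
take-away game: Grundy value = 27. Running XOR: 63 XOR 27 = 36
The combined Grundy value is 36.

36


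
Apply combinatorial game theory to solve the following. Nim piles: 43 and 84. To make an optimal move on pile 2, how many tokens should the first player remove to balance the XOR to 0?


Piles: 43 and 84
Current XOR: 43 XOR 84 = 127 (non-zero, so this is an N-position).
To make the XOR zero, we need to find a move that balances the piles.
For pile 2 (size 84): target = 84 XOR 127 = 43
We reduce pile 2 from 84 to 43.
Tokens removed: 84 - 43 = 41
Verification: 43 XOR 43 = 0

41


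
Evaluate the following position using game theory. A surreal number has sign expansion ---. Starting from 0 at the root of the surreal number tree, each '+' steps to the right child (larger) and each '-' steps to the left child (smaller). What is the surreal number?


Sign expansion: ---
Rule: track bounds (lo, hi), initially (-inf, +inf). On '+', the current value becomes lo and we move to the simplest number in (value, hi): value + 1 if hi = +inf, otherwise the midpoint (value + hi)/2. On '-', the current value becomes hi and we move to value - 1 if lo = -inf, otherwise the midpoint (lo + value)/2.
Start at 0.
Step 1: sign = -, move left. Bounds: (-inf, 0). Value = -1
Step 2: sign = -, move left. Bounds: (-inf, -1). Value = -2
Step 3: sign = -, move left. Bounds: (-inf, -2). Value = -3
The surreal number with sign expansion --- is -3.

-3


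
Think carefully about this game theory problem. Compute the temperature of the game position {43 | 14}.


The game is {43 | 14}, a switch {a | b} with numbers a > b.
Cooling {a | b} by t gives {a - t | b + t}, which stops being hot when a - t = b + t, i.e. at t = (a - b)/2. So the temperature of a switch is (a - b)/2.
Temperature = (Left option - Right option) / 2
= (43 - (14)) / 2
= 29 / 2
= 29/2

29/2


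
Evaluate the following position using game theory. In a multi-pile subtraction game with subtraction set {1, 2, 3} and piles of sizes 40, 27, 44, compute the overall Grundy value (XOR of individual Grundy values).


Subtraction set: {1, 2, 3}
For this subtraction set, G(n) = n mod 4 (period = max + 1 = 4).
Pile 1 (size 40): G(40) = 40 mod 4 = 0
Pile 2 (size 27): G(27) = 27 mod 4 = 3
Pile 3 (size 44): G(44) = 44 mod 4 = 0
Total Grundy value = XOR of all: 0 XOR 3 XOR 0 = 3

3


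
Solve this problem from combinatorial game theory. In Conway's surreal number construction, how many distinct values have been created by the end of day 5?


Day 0: {|} = 0 is born. Count = 1.
Day n: the number of surreal numbers born by day n is 2^(n+1) - 1.
By day 0: 2^1 - 1 = 1
By day 1: 2^2 - 1 = 3
By day 2: 2^3 - 1 = 7
By day 3: 2^4 - 1 = 15
By day 4: 2^5 - 1 = 31
By day 5: 2^6 - 1 = 63
By day 5: 63 surreal numbers.

63


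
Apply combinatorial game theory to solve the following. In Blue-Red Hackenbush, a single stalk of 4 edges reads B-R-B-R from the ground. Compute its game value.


Edges (from ground): B-R-B-R
By Berlekamp's sign-expansion rule, a Blue-Red Hackenbush stalk has the value of the surreal number whose sign sequence is the edge sequence with B -> + and R -> -.
Sign sequence: +-+-
Trace the sign expansion in the surreal number tree, starting from 0:
Edge 1: B (sign +) -> bounds (0, +inf), value = 1
Edge 2: R (sign -) -> bounds (0, 1), value = 1/2
Edge 3: B (sign +) -> bounds (1/2, 1), value = 3/4
Edge 4: R (sign -) -> bounds (1/2, 3/4), value = 5/8
Game value = 5/8

5/8


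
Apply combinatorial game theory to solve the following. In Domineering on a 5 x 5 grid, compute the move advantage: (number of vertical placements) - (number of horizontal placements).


Board is 5 x 5 (rows x cols).
Left (vertical) placements: (rows-1) * cols = 4 * 5 = 20
Right (horizontal) placements: rows * (cols-1) = 5 * 4 = 20
Advantage = Left - Right = 20 - 20 = 0

0


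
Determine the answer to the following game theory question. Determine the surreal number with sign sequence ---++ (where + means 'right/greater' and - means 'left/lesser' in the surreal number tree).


Sign expansion: ---++
Rule: track bounds (lo, hi), initially (-inf, +inf). On '+', the current value becomes lo and we move to the simplest number in (value, hi): value + 1 if hi = +inf, otherwise the midpoint (value + hi)/2. On '-', the current value becomes hi and we move to value - 1 if lo = -inf, otherwise the midpoint (lo + value)/2.
Start at 0.
Step 1: sign = -, move left. Bounds: (-inf, 0). Value = -1
Step 2: sign = -, move left. Bounds: (-inf, -1). Value = -2
Step 3: sign = -, move left. Bounds: (-inf, -2). Value = -3
Step 4: sign = +, move right. Bounds: (-3, -2). Value = -5/2
Step 5: sign = +, move right. Bounds: (-5/2, -2). Value = -9/4
The surreal number with sign expansion ---++ is -9/4.

-9/4


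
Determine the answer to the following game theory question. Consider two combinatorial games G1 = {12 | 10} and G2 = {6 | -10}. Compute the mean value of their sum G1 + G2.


G1 = {12 | 10}, G2 = {6 | -10}
Each is a switch {a | b} with numbers a > b; its mean value is (a + b)/2, and mean value is additive over game sums: m(G1 + G2) = m(G1) + m(G2).
Mean of G1 = (12 + (10))/2 = 22/2 = 11
Mean of G2 = (6 + (-10))/2 = -4/2 = -2
Mean of G1 + G2 = 11 + -2 = 9

9


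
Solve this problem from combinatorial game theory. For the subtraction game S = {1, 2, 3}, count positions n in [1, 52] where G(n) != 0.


Subtraction set S = {1, 2, 3}, so G(n) = n mod 4.
G(n) = 0 when n is a multiple of 4.
Multiples of 4 in [1, 52]: 13
N-positions (nonzero Grundy) = 52 - 13 = 39

39


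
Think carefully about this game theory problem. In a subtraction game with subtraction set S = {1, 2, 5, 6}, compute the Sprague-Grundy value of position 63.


The subtraction set is S = {1, 2, 5, 6}.
G(k) = mex{ G(k - s) : s in S, s <= k }. We compute iteratively: G(0) = 0.
G(1) = mex({0}) = 1
G(2) = mex({0, 1}) = 2
G(3) = mex({1, 2}) = 0
G(4) = mex({0, 2}) = 1
G(5) = mex({0, 1}) = 2
G(6) = mex({0, 1, 2}) = 3
G(7) = mex({1, 2, 3}) = 0
G(8) = mex({0, 2, 3}) = 1
G(9) = mex({0, 1}) = 2
G(10) = mex({1, 2}) = 0
G(11) = mex({0, 2, 3}) = 1
G(12) = mex({0, 1, 3}) = 2
Observe that G(7)..G(12) = 0, 1, 2, 0, 1, 2 repeats G(0)..G(5) = 0, 1, 2, 0, 1, 2.
For k >= max(S) = 6, G(k) is determined by the previous 6 values G(k-6)..G(k-1); a window of 6 consecutive values has recurred shifted by 7, so by induction G(k + 7) = G(k) for all k >= 0: the sequence is periodic from the start with period 7.
One period: G(0..6) = 0, 1, 2, 0, 1, 2, 3.
63 mod 7 = 0, so G(63) = G(0) = 0.

0


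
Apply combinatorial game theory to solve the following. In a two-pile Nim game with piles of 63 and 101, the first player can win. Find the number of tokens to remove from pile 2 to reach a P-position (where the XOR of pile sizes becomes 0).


Piles: 63 and 101
Current XOR: 63 XOR 101 = 90 (non-zero, so this is an N-position).
To make the XOR zero, we need to find a move that balances the piles.
For pile 2 (size 101): target = 101 XOR 90 = 63
We reduce pile 2 from 101 to 63.
Tokens removed: 101 - 63 = 38
Verification: 63 XOR 63 = 0

38


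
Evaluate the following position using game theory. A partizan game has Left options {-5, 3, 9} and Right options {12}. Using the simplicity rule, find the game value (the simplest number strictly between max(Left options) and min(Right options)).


Left options: {-5, 3, 9}, max = 9
Right options: {12}, min = 12
All options are numbers and max(Left) < min(Right), so by the simplicity theorem the value is the simplest (earliest-born) number strictly between 9 and 12.
Integers 10 through 11 all lie strictly between 9 and 12.
Among integers, the simplest (lowest birthday = smallest |n|; 0 is born on day 0, +-n on day n) is 10.
No non-integer in the interval can be simpler: if x is a non-integer in the interval, then floor(x) or ceil(x) also lies in the interval (the interval contains an integer), and both are proper prefixes of x's sign expansion, i.e. born earlier. So the game value is 10.
Game value = 10

10


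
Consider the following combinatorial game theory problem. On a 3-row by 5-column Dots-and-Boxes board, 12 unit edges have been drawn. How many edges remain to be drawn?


Grid: 3 x 5 boxes, i.e. 4 rows and 6 columns of dots.
Horizontal edges: (rows + 1) * cols = 4 * 5 = 20
Vertical edges: rows * (cols + 1) = 3 * 6 = 18
Total edges: 20 + 18 = 38
Edges drawn: 12
Remaining: 38 - 12 = 26

26


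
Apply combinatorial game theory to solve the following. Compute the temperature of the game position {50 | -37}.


The game is {50 | -37}, a switch {a | b} with numbers a > b.
Cooling {a | b} by t gives {a - t | b + t}, which stops being hot when a - t = b + t, i.e. at t = (a - b)/2. So the temperature of a switch is (a - b)/2.
Temperature = (Left option - Right option) / 2
= (50 - (-37)) / 2
= 87 / 2
= 87/2

87/2


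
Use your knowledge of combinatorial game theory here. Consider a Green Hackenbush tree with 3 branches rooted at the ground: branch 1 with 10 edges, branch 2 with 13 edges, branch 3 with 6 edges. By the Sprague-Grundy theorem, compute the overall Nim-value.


The tree has 3 branches from the ground vertex.
In Green Hackenbush, the Nim-value of a simple path of length k is k.
Branch 1: length 10, Nim-value = 10
Branch 2: length 13, Nim-value = 13
Branch 3: length 6, Nim-value = 6
Total Nim-value = XOR of all branch values:
0 XOR 10 = 10
10 XOR 13 = 7
7 XOR 6 = 1
Nim-value of the tree = 1

1


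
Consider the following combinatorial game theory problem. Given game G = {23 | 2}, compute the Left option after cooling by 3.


Original game: {23 | 2} (a switch {a | b} with a > b).
Cooling by t (for t below the temperature (a - b)/2 = 21/2) taxes each move by t: {a | b} cooled by t is {a - t | b + t}.
Cooling amount: t = 3
Cooled Left option: 23 - 3 = 20
Cooled Right option: 2 + 3 = 5
Cooled game: {20 | 5}
Left option = 20

20


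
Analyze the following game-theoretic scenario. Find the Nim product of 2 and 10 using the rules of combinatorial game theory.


Nim multiplication is bilinear over XOR: (u XOR v) * w = (u*w) XOR (v*w).
So we split each operand into its bit components and XOR the pairwise Nim products.
2 = 2 (as XOR of powers of 2).
10 = 2 + 8 (as XOR of powers of 2).
Using the standard Nim-product table on single bits:
  2*2 = 3,   2*4 = 8,   2*8 = 12,
  4*4 = 6,   4*8 = 11,  8*8 = 13,
and  1*x = x (identity), k*l = l*k (commutative).
Pairwise Nim products:
  2 * 2 = 3
  2 * 8 = 12
XOR them: 3 XOR 12 = 15.
Result: 2 * 10 = 15 (in Nim).

15


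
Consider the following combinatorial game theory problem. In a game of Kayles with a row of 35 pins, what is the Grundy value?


Kayles: a move removes 1 or 2 adjacent pins from a contiguous row.
Removing pins from a row of k leaves two independent rows (a, b) with a + b = k - 1 (one pin) or a + b = k - 2 (two pins); an end removal gives a = 0.
By Sprague-Grundy, G(k) = mex{ G(a) XOR G(b) } over all these splits. G(0) = 0.
G(1): splits (0,0):0^0=0 -> mex({0}) = 1
G(2): splits (0,1):0^1=1 (0,0):0^0=0 -> mex({0, 1}) = 2
G(3): splits (0,2):0^2=2 (1,1):1^1=0 (0,1):0^1=1 -> mex({0, 1, 2}) = 3
G(4): splits (0,3):0^3=3 (1,2):1^2=3 (0,2):0^2=2 (1,1):1^1=0 -> mex({0, 2, 3}) = 1
G(5): splits (0,4):0^1=1 (1,3):1^3=2 (2,2):2^2=0 (0,3):0^3=3 (1,2):1^2=3 -> mex({0, 1, 2, 3}) = 4
G(6) = mex({0, 1, 2, 4}) = 3
G(7) = mex({0, 1, 3, 4, 5}) = 2
G(8) = mex({0, 2, 3, 5, 6}) = 1
G(9) = mex({0, 1, 2, 3, 6, 7}) = 4
G(10) = mex({0, 1, 3, 4, 5, 7}) = 2
G(11) = mex({0, 1, 2, 3, 4, 5}) = 6
G(12) = mex({0, 1, 2, 3, 5, 6, 7}) = 4
G(13) = mex({0, 2, 3, 4, 6, 7}) = 1
G(14) = mex({0, 1, 4, 5, 6, 7}) = 2
G(15) = mex({0, 1, 2, 3, 4, 5, 6}) = 7
G(16) = mex({0, 2, 3, 5, 6, 7}) = 1
G(17) = mex({0, 1, 2, 3, 5, 6, 7}) = 4
G(18) = mex({0, 1, 2, 4, 5, 6}) = 3
G(19) = mex({0, 1, 3, 4, 5, 7}) = 2
G(20) = mex({0, 2, 3, 4, 5, 6, 7}) = 1
G(21) = mex({0, 1, 2, 3, 5, 6, 7}) = 4
G(22) = mex({0, 1, 2, 3, 4, 5, 7}) = 6
G(23) = mex({0, 1, 2, 3, 4, 5, 6}) = 7
G(24) = mex({0, 1, 2, 3, 5, 6, 7}) = 4
G(25) = mex({0, 2, 3, 4, 6, 7}) = 1
G(26) = mex({0, 1, 3, 4, 5, 6, 7}) = 2
G(27) = mex({0, 1, 2, 3, 4, 5, 6, 7}) = 8
G(28) = mex({0, 1, 2, 3, 4, 6, 7, 8}) = 5
G(29) = mex({0, 1, 2, 3, 5, 6, 7, 8, 9}) = 4
G(30) = mex({0, 1, 2, 3, 4, 5, 6, 9, 10}) = 7
G(31) = mex({0, 1, 3, 4, 5, 7, 10, 11}) = 2
G(32) = mex({0, 2, 3, 4, 5, 6, 7, 9, 11}) = 1
G(33) = mex({0, 1, 2, 3, 4, 5, 6, 7, 9, 12}) = 8
G(34) = mex({0, 1, 2, 3, 4, 5, 7, 8, 11, 12}) = 6
G(35) = mex({0, 1, 2, 3, 4, 5, 6, 8, 9, 10, 11}) = 7
Therefore G(35) = 7.

7


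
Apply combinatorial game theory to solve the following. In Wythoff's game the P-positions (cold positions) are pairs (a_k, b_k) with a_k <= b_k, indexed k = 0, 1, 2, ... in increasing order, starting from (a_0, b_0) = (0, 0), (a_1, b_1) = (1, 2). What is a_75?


By Wythoff's theorem, a_k = floor(k * phi) and b_k = floor(k * phi^2) = a_k + k, where phi = (1 + sqrt(5))/2 is the golden ratio.
phi = (1 + sqrt(5))/2 = 1.618034
k = 75
k * phi = 75 * 1.618034 = 121.352549
a_75 = floor(k * phi) = 121

121


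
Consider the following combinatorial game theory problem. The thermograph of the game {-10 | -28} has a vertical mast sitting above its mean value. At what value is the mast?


Game = {-10 | -28}, a switch {a | b} with numbers a > b.
Its thermograph has left wall a - t and right wall b + t, which meet at t = (a - b)/2, where both equal (a + b)/2. So the mast (mean value) is at (a + b)/2.
Mean = (-10 + (-28))/2 = -38/2 = -19

-19


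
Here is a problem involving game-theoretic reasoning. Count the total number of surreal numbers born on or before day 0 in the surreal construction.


Day 0: {|} = 0 is born. Count = 1.
Day n: the number of surreal numbers born by day n is 2^(n+1) - 1.
By day 0: 2^1 - 1 = 1
By day 0: 1 surreal numbers.

1


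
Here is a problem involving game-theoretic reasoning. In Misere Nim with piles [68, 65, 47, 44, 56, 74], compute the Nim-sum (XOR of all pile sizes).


We need the XOR (exclusive or) of all pile sizes.
After XOR-ing pile 1 (size 68): 0 XOR 68 = 68
After XOR-ing pile 2 (size 65): 68 XOR 65 = 5
After XOR-ing pile 3 (size 47): 5 XOR 47 = 42
After XOR-ing pile 4 (size 44): 42 XOR 44 = 6
After XOR-ing pile 5 (size 56): 6 XOR 56 = 62
After XOR-ing pile 6 (size 74): 62 XOR 74 = 116
The Nim-value of this position is 116.

116


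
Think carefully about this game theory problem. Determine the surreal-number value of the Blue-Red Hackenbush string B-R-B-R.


Edges (from ground): B-R-B-R
By Berlekamp's sign-expansion rule, a Blue-Red Hackenbush stalk has the value of the surreal number whose sign sequence is the edge sequence with B -> + and R -> -.
Sign sequence: +-+-
Trace the sign expansion in the surreal number tree, starting from 0:
Edge 1: B (sign +) -> bounds (0, +inf), value = 1
Edge 2: R (sign -) -> bounds (0, 1), value = 1/2
Edge 3: B (sign +) -> bounds (1/2, 1), value = 3/4
Edge 4: R (sign -) -> bounds (1/2, 3/4), value = 5/8
Game value = 5/8

5/8


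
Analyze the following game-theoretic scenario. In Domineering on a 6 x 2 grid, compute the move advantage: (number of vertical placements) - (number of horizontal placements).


Board is 6 x 2 (rows x cols).
Left (vertical) placements: (rows-1) * cols = 5 * 2 = 10
Right (horizontal) placements: rows * (cols-1) = 6 * 1 = 6
Advantage = Left - Right = 10 - 6 = 4

4


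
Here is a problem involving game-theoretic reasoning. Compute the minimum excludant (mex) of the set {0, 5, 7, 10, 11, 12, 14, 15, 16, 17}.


Set = {0, 5, 7, 10, 11, 12, 14, 15, 16, 17}
0 is in the set.
1 is NOT in the set. This is the mex.
mex = 1

1


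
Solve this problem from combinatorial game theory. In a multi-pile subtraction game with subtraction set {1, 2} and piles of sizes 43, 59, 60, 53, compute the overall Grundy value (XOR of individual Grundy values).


Subtraction set: {1, 2}
For this subtraction set, G(n) = n mod 3 (period = max + 1 = 3).
Pile 1 (size 43): G(43) = 43 mod 3 = 1
Pile 2 (size 59): G(59) = 59 mod 3 = 2
Pile 3 (size 60): G(60) = 60 mod 3 = 0
Pile 4 (size 53): G(53) = 53 mod 3 = 2
Total Grundy value = XOR of all: 1 XOR 2 XOR 0 XOR 2 = 1

1


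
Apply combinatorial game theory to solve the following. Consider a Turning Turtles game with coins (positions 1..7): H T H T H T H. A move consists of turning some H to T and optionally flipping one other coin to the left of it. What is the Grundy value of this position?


Coins: H T H T H T H
Key fact: a single head at position k behaves exactly like a Nim heap of size k (turning it to T and optionally flipping a coin at j < k corresponds to moving the heap from k to j, or to 0), and heads combine as a disjunctive sum (two heads at the same place would cancel, matching j XOR j = 0). So the Nim-value is the XOR of the 1-indexed positions of the heads.
Face-up positions (1-indexed): [1, 3, 5, 7]
XOR 0 with 1: 0 XOR 1 = 1
XOR 1 with 3: 1 XOR 3 = 2
XOR 2 with 5: 2 XOR 5 = 7
XOR 7 with 7: 7 XOR 7 = 0
Nim-value = 0

0


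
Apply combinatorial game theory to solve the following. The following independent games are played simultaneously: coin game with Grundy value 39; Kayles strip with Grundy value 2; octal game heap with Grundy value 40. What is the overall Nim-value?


By the Sprague-Grundy theorem, the Grundy value of a sum of games is the XOR of individual Grundy values.
coin game: Grundy value = 39. Running XOR: 0 XOR 39 = 39
Kayles strip: Grundy value = 2. Running XOR: 39 XOR 2 = 37
octal game heap: Grundy value = 40. Running XOR: 37 XOR 40 = 13
The combined Grundy value is 13.

13


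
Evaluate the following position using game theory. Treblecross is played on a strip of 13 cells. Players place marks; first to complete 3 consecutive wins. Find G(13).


Treblecross: place X on empty cells; 3-in-a-row wins.
Playing within two cells of an existing X lets the opponent win at once, so sensible play treats the cells i-2..i+2 around each X as dead. The player left with no safe cell loses, so this is a normal-play take-away game on strips of safe cells.
Placing X at cell i (0-indexed) of a strip of k safe cells leaves independent strips of sizes max(0, i-2) and max(0, k-i-3). Hence G(k) = mex{ G(max(0,i-2)) XOR G(max(0,k-i-3)) : 0 <= i < k }, with G(0) = 0.
G(1): splits (0,0):0^0=0 -> mex({0}) = 1
G(2): splits (0,0):0^0=0 -> mex({0}) = 1
G(3): splits (0,0):0^0=0 -> mex({0}) = 1
G(4): splits (0,1):0^1=1 (0,0):0^0=0 -> mex({0, 1}) = 2
G(5): splits (0,2):0^1=1 (0,1):0^1=1 (0,0):0^0=0 -> mex({0, 1}) = 2
G(6) = mex({1}) = 0
G(7) = mex({0, 1, 2}) = 3
G(8) = mex({0, 1, 2}) = 3
G(9) = mex({0, 2}) = 1
G(10) = mex({0, 2, 3}) = 1
G(11) = mex({0, 3}) = 1
G(12) = mex({1, 3}) = 0
G(13) = mex({0, 1, 2, 3}) = 4
Therefore G(13) = 4.

4


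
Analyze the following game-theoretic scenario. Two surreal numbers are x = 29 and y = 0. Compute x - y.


x = 29, y = 0
x - y = 29 - 0 = 29

29


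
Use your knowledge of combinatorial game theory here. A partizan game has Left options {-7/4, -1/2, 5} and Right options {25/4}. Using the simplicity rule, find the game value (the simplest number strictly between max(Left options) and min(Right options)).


Left options: {-7/4, -1/2, 5}, max = 5
Right options: {25/4}, min = 25/4
All options are numbers and max(Left) < min(Right), so by the simplicity theorem the value is the simplest (earliest-born) number strictly between 5 and 25/4.
The only integer strictly between 5 and 25/4 is 6.
No non-integer in the interval can be simpler: if x is a non-integer in the interval, then floor(x) or ceil(x) also lies in the interval (the interval contains an integer), and both are proper prefixes of x's sign expansion, i.e. born earlier. So the game value is 6.
Game value = 6

6


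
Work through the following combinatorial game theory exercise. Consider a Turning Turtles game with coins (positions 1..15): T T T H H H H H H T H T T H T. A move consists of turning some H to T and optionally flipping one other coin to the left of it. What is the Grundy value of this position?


Coins: T T T H H H H H H T H T T H T
Key fact: a single head at position k behaves exactly like a Nim heap of size k (turning it to T and optionally flipping a coin at j < k corresponds to moving the heap from k to j, or to 0), and heads combine as a disjunctive sum (two heads at the same place would cancel, matching j XOR j = 0). So the Nim-value is the XOR of the 1-indexed positions of the heads.
Face-up positions (1-indexed): [4, 5, 6, 7, 8, 9, 11, 14]
XOR 0 with 4: 0 XOR 4 = 4
XOR 4 with 5: 4 XOR 5 = 1
XOR 1 with 6: 1 XOR 6 = 7
XOR 7 with 7: 7 XOR 7 = 0
XOR 0 with 8: 0 XOR 8 = 8
XOR 8 with 9: 8 XOR 9 = 1
XOR 1 with 11: 1 XOR 11 = 10
XOR 10 with 14: 10 XOR 14 = 4
Nim-value = 4

4


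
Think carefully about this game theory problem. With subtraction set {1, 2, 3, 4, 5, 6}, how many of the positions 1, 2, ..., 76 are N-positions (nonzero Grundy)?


Subtraction set S = {1, 2, 3, 4, 5, 6}, so G(n) = n mod 7.
G(n) = 0 when n is a multiple of 7.
Multiples of 7 in [1, 76]: 10
N-positions (nonzero Grundy) = 76 - 10 = 66

66


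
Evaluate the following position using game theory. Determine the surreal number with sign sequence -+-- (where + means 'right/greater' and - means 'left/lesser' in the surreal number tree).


Sign expansion: -+--
Rule: track bounds (lo, hi), initially (-inf, +inf). On '+', the current value becomes lo and we move to the simplest number in (value, hi): value + 1 if hi = +inf, otherwise the midpoint (value + hi)/2. On '-', the current value becomes hi and we move to value - 1 if lo = -inf, otherwise the midpoint (lo + value)/2.
Start at 0.
Step 1: sign = -, move left. Bounds: (-inf, 0). Value = -1
Step 2: sign = +, move right. Bounds: (-1, 0). Value = -1/2
Step 3: sign = -, move left. Bounds: (-1, -1/2). Value = -3/4
Step 4: sign = -, move left. Bounds: (-1, -3/4). Value = -7/8
The surreal number with sign expansion -+-- is -7/8.

-7/8


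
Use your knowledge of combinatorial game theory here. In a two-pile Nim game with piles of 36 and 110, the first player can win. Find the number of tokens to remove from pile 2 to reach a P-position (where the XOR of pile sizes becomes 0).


Piles: 36 and 110
Current XOR: 36 XOR 110 = 74 (non-zero, so this is an N-position).
To make the XOR zero, we need to find a move that balances the piles.
For pile 2 (size 110): target = 110 XOR 74 = 36
We reduce pile 2 from 110 to 36.
Tokens removed: 110 - 36 = 74
Verification: 36 XOR 36 = 0

74


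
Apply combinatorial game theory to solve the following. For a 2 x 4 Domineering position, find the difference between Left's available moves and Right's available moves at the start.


Board is 2 x 4 (rows x cols).
Left (vertical) placements: (rows-1) * cols = 1 * 4 = 4
Right (horizontal) placements: rows * (cols-1) = 2 * 3 = 6
Advantage = Left - Right = 4 - 6 = -2

-2


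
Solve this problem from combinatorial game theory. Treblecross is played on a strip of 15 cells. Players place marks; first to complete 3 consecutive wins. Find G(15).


Treblecross: place X on empty cells; 3-in-a-row wins.
Playing within two cells of an existing X lets the opponent win at once, so sensible play treats the cells i-2..i+2 around each X as dead. The player left with no safe cell loses, so this is a normal-play take-away game on strips of safe cells.
Placing X at cell i (0-indexed) of a strip of k safe cells leaves independent strips of sizes max(0, i-2) and max(0, k-i-3). Hence G(k) = mex{ G(max(0,i-2)) XOR G(max(0,k-i-3)) : 0 <= i < k }, with G(0) = 0.
G(1): splits (0,0):0^0=0 -> mex({0}) = 1
G(2): splits (0,0):0^0=0 -> mex({0}) = 1
G(3): splits (0,0):0^0=0 -> mex({0}) = 1
G(4): splits (0,1):0^1=1 (0,0):0^0=0 -> mex({0, 1}) = 2
G(5): splits (0,2):0^1=1 (0,1):0^1=1 (0,0):0^0=0 -> mex({0, 1}) = 2
G(6) = mex({1}) = 0
G(7) = mex({0, 1, 2}) = 3
G(8) = mex({0, 1, 2}) = 3
G(9) = mex({0, 2}) = 1
G(10) = mex({0, 2, 3}) = 1
G(11) = mex({0, 3}) = 1
G(12) = mex({1, 3}) = 0
G(13) = mex({0, 1, 2, 3}) = 4
G(14) = mex({0, 1, 2}) = 3
G(15) = mex({0, 1, 2}) = 3
Therefore G(15) = 3.

3


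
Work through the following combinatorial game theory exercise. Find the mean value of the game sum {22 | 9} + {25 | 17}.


G1 = {22 | 9}, G2 = {25 | 17}
Each is a switch {a | b} with numbers a > b; its mean value is (a + b)/2, and mean value is additive over game sums: m(G1 + G2) = m(G1) + m(G2).
Mean of G1 = (22 + (9))/2 = 31/2 = 31/2
Mean of G2 = (25 + (17))/2 = 42/2 = 21
Mean of G1 + G2 = 31/2 + 21 = 73/2

73/2


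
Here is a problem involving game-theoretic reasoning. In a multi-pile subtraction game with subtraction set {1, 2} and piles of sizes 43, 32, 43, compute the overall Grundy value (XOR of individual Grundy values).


Subtraction set: {1, 2}
For this subtraction set, G(n) = n mod 3 (period = max + 1 = 3).
Pile 1 (size 43): G(43) = 43 mod 3 = 1
Pile 2 (size 32): G(32) = 32 mod 3 = 2
Pile 3 (size 43): G(43) = 43 mod 3 = 1
Total Grundy value = XOR of all: 1 XOR 2 XOR 1 = 2

2


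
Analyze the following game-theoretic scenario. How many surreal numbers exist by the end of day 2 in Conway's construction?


Day 0: {|} = 0 is born. Count = 1.
Day n: the number of surreal numbers born by day n is 2^(n+1) - 1.
By day 0: 2^1 - 1 = 1
By day 1: 2^2 - 1 = 3
By day 2: 2^3 - 1 = 7
By day 2: 7 surreal numbers.

7


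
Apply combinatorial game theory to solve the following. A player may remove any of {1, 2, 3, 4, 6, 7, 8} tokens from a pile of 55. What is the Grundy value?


The subtraction set is S = {1, 2, 3, 4, 6, 7, 8}.
G(k) = mex{ G(k - s) : s in S, s <= k }. We compute iteratively: G(0) = 0.
G(1) = mex({0}) = 1
G(2) = mex({0, 1}) = 2
G(3) = mex({0, 1, 2}) = 3
G(4) = mex({0, 1, 2, 3}) = 4
G(5) = mex({1, 2, 3, 4}) = 0
G(6) = mex({0, 2, 3, 4}) = 1
G(7) = mex({0, 1, 3, 4}) = 2
G(8) = mex({0, 1, 2, 4}) = 3
G(9) = mex({0, 1, 2, 3}) = 4
G(10) = mex({1, 2, 3, 4}) = 0
G(11) = mex({0, 2, 3, 4}) = 1
G(12) = mex({0, 1, 3, 4}) = 2
Observe that G(5)..G(12) = 0, 1, 2, 3, 4, 0, 1, 2 repeats G(0)..G(7) = 0, 1, 2, 3, 4, 0, 1, 2.
For k >= max(S) = 8, G(k) is determined by the previous 8 values G(k-8)..G(k-1); a window of 8 consecutive values has recurred shifted by 5, so by induction G(k + 5) = G(k) for all k >= 0: the sequence is periodic from the start with period 5.
One period: G(0..4) = 0, 1, 2, 3, 4.
55 mod 5 = 0, so G(55) = G(0) = 0.

0


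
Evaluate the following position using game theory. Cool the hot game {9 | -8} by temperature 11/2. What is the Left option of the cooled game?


Original game: {9 | -8} (a switch {a | b} with a > b).
Cooling by t (for t below the temperature (a - b)/2 = 17/2) taxes each move by t: {a | b} cooled by t is {a - t | b + t}.
Cooling amount: t = 11/2
Cooled Left option: 9 - 11/2 = 7/2
Cooled Right option: -8 + 11/2 = -5/2
Cooled game: {7/2 | -5/2}
Left option = 7/2

7/2


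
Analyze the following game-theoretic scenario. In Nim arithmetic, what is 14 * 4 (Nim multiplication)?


Nim multiplication is bilinear over XOR: (u XOR v) * w = (u*w) XOR (v*w).
So we split each operand into its bit components and XOR the pairwise Nim products.
14 = 2 + 4 + 8 (as XOR of powers of 2).
4 = 4 (as XOR of powers of 2).
Using the standard Nim-product table on single bits:
  2*2 = 3,   2*4 = 8,   2*8 = 12,
  4*4 = 6,   4*8 = 11,  8*8 = 13,
and  1*x = x (identity), k*l = l*k (commutative).
Pairwise Nim products:
  2 * 4 = 8
  4 * 4 = 6
  8 * 4 = 11
XOR them: 8 XOR 6 XOR 11 = 5.
Result: 14 * 4 = 5 (in Nim).

5


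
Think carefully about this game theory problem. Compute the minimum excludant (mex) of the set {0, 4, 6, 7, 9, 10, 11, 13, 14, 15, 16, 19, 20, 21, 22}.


Set = {0, 4, 6, 7, 9, 10, 11, 13, 14, 15, 16, 19, 20, 21, 22}
0 is in the set.
1 is NOT in the set. This is the mex.
mex = 1

1


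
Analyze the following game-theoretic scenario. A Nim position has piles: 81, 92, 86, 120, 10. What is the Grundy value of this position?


We need the XOR (exclusive or) of all pile sizes.
After XOR-ing pile 1 (size 81): 0 XOR 81 = 81
After XOR-ing pile 2 (size 92): 81 XOR 92 = 13
After XOR-ing pile 3 (size 86): 13 XOR 86 = 91
After XOR-ing pile 4 (size 120): 91 XOR 120 = 35
After XOR-ing pile 5 (size 10): 35 XOR 10 = 41
The Nim-value of this position is 41.

41


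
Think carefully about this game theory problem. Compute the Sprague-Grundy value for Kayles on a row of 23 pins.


Kayles: a move removes 1 or 2 adjacent pins from a contiguous row.
Removing pins from a row of k leaves two independent rows (a, b) with a + b = k - 1 (one pin) or a + b = k - 2 (two pins); an end removal gives a = 0.
By Sprague-Grundy, G(k) = mex{ G(a) XOR G(b) } over all these splits. G(0) = 0.
G(1): splits (0,0):0^0=0 -> mex({0}) = 1
G(2): splits (0,1):0^1=1 (0,0):0^0=0 -> mex({0, 1}) = 2
G(3): splits (0,2):0^2=2 (1,1):1^1=0 (0,1):0^1=1 -> mex({0, 1, 2}) = 3
G(4): splits (0,3):0^3=3 (1,2):1^2=3 (0,2):0^2=2 (1,1):1^1=0 -> mex({0, 2, 3}) = 1
G(5): splits (0,4):0^1=1 (1,3):1^3=2 (2,2):2^2=0 (0,3):0^3=3 (1,2):1^2=3 -> mex({0, 1, 2, 3}) = 4
G(6) = mex({0, 1, 2, 4}) = 3
G(7) = mex({0, 1, 3, 4, 5}) = 2
G(8) = mex({0, 2, 3, 5, 6}) = 1
G(9) = mex({0, 1, 2, 3, 6, 7}) = 4
G(10) = mex({0, 1, 3, 4, 5, 7}) = 2
G(11) = mex({0, 1, 2, 3, 4, 5}) = 6
G(12) = mex({0, 1, 2, 3, 5, 6, 7}) = 4
G(13) = mex({0, 2, 3, 4, 6, 7}) = 1
G(14) = mex({0, 1, 4, 5, 6, 7}) = 2
G(15) = mex({0, 1, 2, 3, 4, 5, 6}) = 7
G(16) = mex({0, 2, 3, 5, 6, 7}) = 1
G(17) = mex({0, 1, 2, 3, 5, 6, 7}) = 4
G(18) = mex({0, 1, 2, 4, 5, 6}) = 3
G(19) = mex({0, 1, 3, 4, 5, 7}) = 2
G(20) = mex({0, 2, 3, 4, 5, 6, 7}) = 1
G(21) = mex({0, 1, 2, 3, 5, 6, 7}) = 4
G(22) = mex({0, 1, 2, 3, 4, 5, 7}) = 6
G(23) = mex({0, 1, 2, 3, 4, 5, 6}) = 7
Therefore G(23) = 7.

7


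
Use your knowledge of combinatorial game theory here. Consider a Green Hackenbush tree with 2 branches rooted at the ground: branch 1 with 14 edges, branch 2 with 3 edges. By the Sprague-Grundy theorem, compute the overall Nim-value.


The tree has 2 branches from the ground vertex.
In Green Hackenbush, the Nim-value of a simple path of length k is k.
Branch 1: length 14, Nim-value = 14
Branch 2: length 3, Nim-value = 3
Total Nim-value = XOR of all branch values:
0 XOR 14 = 14
14 XOR 3 = 13
Nim-value of the tree = 13

13
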